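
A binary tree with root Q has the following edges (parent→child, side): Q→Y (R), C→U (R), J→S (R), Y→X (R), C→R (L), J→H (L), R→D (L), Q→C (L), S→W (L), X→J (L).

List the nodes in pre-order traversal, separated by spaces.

Pre-order visits the node, then its left subtree, then its right subtree.
Visit Q.
At Q: go left to C.
  Visit C.
  At C: go left to R.
    Visit R.
    At R: go left to D.
      D is a leaf — visit D.
    At R: no right child.
  At C: go right to U.
    U is a leaf — visit U.
At Q: go right to Y.
  Visit Y.
  At Y: no left child.
  At Y: go right to X.
    Visit X.
    At X: go left to J.
      Visit J.
      At J: go left to H.
        H is a leaf — visit H.
      At J: go right to S.
        Visit S.
        At S: go left to W.
          W is a leaf — visit W.
        At S: no right child.
    At X: no right child.

Q C R D U Y X J H S W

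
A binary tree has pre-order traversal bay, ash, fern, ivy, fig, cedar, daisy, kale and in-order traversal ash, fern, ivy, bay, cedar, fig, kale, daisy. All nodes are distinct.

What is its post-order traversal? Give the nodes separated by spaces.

The first element of pre-order is the root; it splits in-order into left and right subtrees.
Root bay: left subtree has 3 nodes {ash, fern, ivy}, right has 4 {cedar, fig, kale, daisy}.
  Root ash: left subtree has 0 nodes { }, right has 2 {fern, ivy}.
    Root fern: left subtree has 0 nodes { }, right has 1 {ivy}.
  Root fig: left subtree has 1 node {cedar}, right has 2 {kale, daisy}.
    Root daisy: left subtree has 1 node {kale}, right has 0 { }.

ivy fern ash cedar kale daisy fig bay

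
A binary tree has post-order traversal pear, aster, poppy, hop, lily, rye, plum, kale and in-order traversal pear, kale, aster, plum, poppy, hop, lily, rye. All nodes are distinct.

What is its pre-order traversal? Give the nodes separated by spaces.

kale pear plum aster rye lily hop poppy

The last element of post-order is the root; it splits in-order into left and right subtrees.
Root kale: left subtree has 1 node {pear}, right has 6 {aster, plum, poppy, hop, lily, rye}.
  Root plum: left subtree has 1 node {aster}, right has 4 {poppy, hop, lily, rye}.
    Root rye: left subtree has 3 nodes {poppy, hop, lily}, right has 0 { }.
      Root lily: left subtree has 2 nodes {poppy, hop}, right has 0 { }.
        Root hop: left subtree has 1 node {poppy}, right has 0 { }.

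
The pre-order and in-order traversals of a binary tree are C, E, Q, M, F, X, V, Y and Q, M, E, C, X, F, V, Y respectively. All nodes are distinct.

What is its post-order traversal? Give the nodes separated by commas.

The first element of pre-order is the root; it splits in-order into left and right subtrees.
Root C: left subtree has 3 nodes {Q, M, E}, right has 4 {X, F, V, Y}.
  Root E: left subtree has 2 nodes {Q, M}, right has 0 { }.
    Root Q: left subtree has 0 nodes { }, right has 1 {M}.
  Root F: left subtree has 1 node {X}, right has 2 {V, Y}.
    Root V: left subtree has 0 nodes { }, right has 1 {Y}.

M, Q, E, X, Y, V, F, C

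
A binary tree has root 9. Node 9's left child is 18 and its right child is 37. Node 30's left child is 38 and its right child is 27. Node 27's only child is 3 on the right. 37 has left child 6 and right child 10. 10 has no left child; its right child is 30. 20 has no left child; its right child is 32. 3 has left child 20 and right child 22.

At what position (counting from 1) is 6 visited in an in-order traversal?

In-order visits the left subtree, then the node, then the right subtree.
At 9: go left to 18.
  18 is a leaf — visit 18.
Visit 9.
At 9: go right to 37.
  At 37: go left to 6.
    6 is a leaf — visit 6.
  Visit 37.
  At 37: go right to 10.
    At 10: no left child.
    Visit 10.
    At 10: go right to 30.
      At 30: go left to 38.
        38 is a leaf — visit 38.
      Visit 30.
      At 30: go right to 27.
        At 27: no left child.
        Visit 27.
        At 27: go right to 3.
          At 3: go left to 20.
            At 20: no left child.
            Visit 20.
            At 20: go right to 32.
              32 is a leaf — visit 32.
          Visit 3.
          At 3: go right to 22.
            22 is a leaf — visit 22.
Full in-order sequence: 18, 9, 6, 37, 10, 38, 30, 27, 20, 32, 3, 22.

3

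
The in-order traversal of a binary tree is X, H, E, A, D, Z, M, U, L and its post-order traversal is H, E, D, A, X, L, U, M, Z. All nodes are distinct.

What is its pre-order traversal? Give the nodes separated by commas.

Z, X, A, E, H, D, M, U, L

The last element of post-order is the root; it splits in-order into left and right subtrees.
Root Z: left subtree has 5 nodes {X, H, E, A, D}, right has 3 {M, U, L}.
  Root X: left subtree has 0 nodes { }, right has 4 {H, E, A, D}.
    Root A: left subtree has 2 nodes {H, E}, right has 1 {D}.
      Root E: left subtree has 1 node {H}, right has 0 { }.
  Root M: left subtree has 0 nodes { }, right has 2 {U, L}.
    Root U: left subtree has 0 nodes { }, right has 1 {L}.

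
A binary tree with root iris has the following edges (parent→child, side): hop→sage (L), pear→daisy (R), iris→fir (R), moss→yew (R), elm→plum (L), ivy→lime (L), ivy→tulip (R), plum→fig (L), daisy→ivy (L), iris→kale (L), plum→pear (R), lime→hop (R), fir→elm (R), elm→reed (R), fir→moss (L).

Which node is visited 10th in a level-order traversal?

Level-order visits nodes level by level from the root, left to right within each level.
Level 0: iris
Level 1: kale, fir
Level 2: moss, elm
Level 3: yew, plum, reed
Level 4: fig, pear
Level 5: daisy
Level 6: ivy
Level 7: lime, tulip
Level 8: hop
Level 9: sage
Full level-order sequence: iris, kale, fir, moss, elm, yew, plum, reed, fig, pear, daisy, ivy, lime, tulip, hop, sage.

pear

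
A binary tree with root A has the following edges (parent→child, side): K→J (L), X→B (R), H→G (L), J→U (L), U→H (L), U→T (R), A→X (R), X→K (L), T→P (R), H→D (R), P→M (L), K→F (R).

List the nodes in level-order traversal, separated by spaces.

A X K B J F U H T G D P M

Level-order visits nodes level by level from the root, left to right within each level.
Level 0: A
Level 1: X
Level 2: K, B
Level 3: J, F
Level 4: U
Level 5: H, T
Level 6: G, D, P
Level 7: M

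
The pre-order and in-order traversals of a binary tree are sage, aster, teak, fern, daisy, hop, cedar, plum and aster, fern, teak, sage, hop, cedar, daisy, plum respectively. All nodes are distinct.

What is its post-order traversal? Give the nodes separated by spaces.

The first element of pre-order is the root; it splits in-order into left and right subtrees.
Root sage: left subtree has 3 nodes {aster, fern, teak}, right has 4 {hop, cedar, daisy, plum}.
  Root aster: left subtree has 0 nodes { }, right has 2 {fern, teak}.
    Root teak: left subtree has 1 node {fern}, right has 0 { }.
  Root daisy: left subtree has 2 nodes {hop, cedar}, right has 1 {plum}.
    Root hop: left subtree has 0 nodes { }, right has 1 {cedar}.

fern teak aster cedar hop plum daisy sage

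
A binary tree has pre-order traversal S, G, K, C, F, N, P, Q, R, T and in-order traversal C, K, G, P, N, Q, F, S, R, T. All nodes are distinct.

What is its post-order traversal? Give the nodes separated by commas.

C, K, P, Q, N, F, G, T, R, S

The first element of pre-order is the root; it splits in-order into left and right subtrees.
Root S: left subtree has 7 nodes {C, K, G, P, N, Q, F}, right has 2 {R, T}.
  Root G: left subtree has 2 nodes {C, K}, right has 4 {P, N, Q, F}.
    Root K: left subtree has 1 node {C}, right has 0 { }.
    Root F: left subtree has 3 nodes {P, N, Q}, right has 0 { }.
      Root N: left subtree has 1 node {P}, right has 1 {Q}.
  Root R: left subtree has 0 nodes { }, right has 1 {T}.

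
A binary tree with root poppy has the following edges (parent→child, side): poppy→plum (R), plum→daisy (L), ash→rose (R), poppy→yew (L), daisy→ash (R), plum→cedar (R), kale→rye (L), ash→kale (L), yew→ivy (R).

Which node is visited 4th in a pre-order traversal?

plum

Pre-order visits the node, then its left subtree, then its right subtree.
Visit poppy.
At poppy: go left to yew.
  Visit yew.
  At yew: no left child.
  At yew: go right to ivy.
    ivy is a leaf — visit ivy.
At poppy: go right to plum.
  Visit plum.
  At plum: go left to daisy.
    Visit daisy.
    At daisy: no left child.
    At daisy: go right to ash.
      Visit ash.
      At ash: go left to kale.
        Visit kale.
        At kale: go left to rye.
          rye is a leaf — visit rye.
        At kale: no right child.
      At ash: go right to rose.
        rose is a leaf — visit rose.
  At plum: go right to cedar.
    cedar is a leaf — visit cedar.
Full pre-order sequence: poppy, yew, ivy, plum, daisy, ash, kale, rye, rose, cedar.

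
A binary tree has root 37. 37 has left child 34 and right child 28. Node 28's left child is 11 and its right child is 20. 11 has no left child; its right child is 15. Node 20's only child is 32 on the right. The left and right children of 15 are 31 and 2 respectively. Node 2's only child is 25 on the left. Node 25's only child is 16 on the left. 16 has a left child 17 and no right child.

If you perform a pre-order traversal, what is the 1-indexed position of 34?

Pre-order visits the node, then its left subtree, then its right subtree.
Visit 37.
At 37: go left to 34.
  34 is a leaf — visit 34.
At 37: go right to 28.
  Visit 28.
  At 28: go left to 11.
    Visit 11.
    At 11: no left child.
    At 11: go right to 15.
      Visit 15.
      At 15: go left to 31.
        31 is a leaf — visit 31.
      At 15: go right to 2.
        Visit 2.
        At 2: go left to 25.
          Visit 25.
          At 25: go left to 16.
            Visit 16.
            At 16: go left to 17.
              17 is a leaf — visit 17.
            At 16: no right child.
          At 25: no right child.
        At 2: no right child.
  At 28: go right to 20.
    Visit 20.
    At 20: no left child.
    At 20: go right to 32.
      32 is a leaf — visit 32.
Full pre-order sequence: 37, 34, 28, 11, 15, 31, 2, 25, 16, 17, 20, 32.

2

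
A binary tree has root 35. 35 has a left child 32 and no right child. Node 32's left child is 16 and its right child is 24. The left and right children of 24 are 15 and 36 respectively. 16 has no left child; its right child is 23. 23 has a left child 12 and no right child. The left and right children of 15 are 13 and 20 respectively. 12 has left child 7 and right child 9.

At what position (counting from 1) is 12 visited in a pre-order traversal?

Pre-order visits the node, then its left subtree, then its right subtree.
Visit 35.
At 35: go left to 32.
  Visit 32.
  At 32: go left to 16.
    Visit 16.
    At 16: no left child.
    At 16: go right to 23.
      Visit 23.
      At 23: go left to 12.
        Visit 12.
        At 12: go left to 7.
          7 is a leaf — visit 7.
        At 12: go right to 9.
          9 is a leaf — visit 9.
      At 23: no right child.
  At 32: go right to 24.
    Visit 24.
    At 24: go left to 15.
      Visit 15.
      At 15: go left to 13.
        13 is a leaf — visit 13.
      At 15: go right to 20.
        20 is a leaf — visit 20.
    At 24: go right to 36.
      36 is a leaf — visit 36.
At 35: no right child.
Full pre-order sequence: 35, 32, 16, 23, 12, 7, 9, 24, 15, 13, 20, 36.

5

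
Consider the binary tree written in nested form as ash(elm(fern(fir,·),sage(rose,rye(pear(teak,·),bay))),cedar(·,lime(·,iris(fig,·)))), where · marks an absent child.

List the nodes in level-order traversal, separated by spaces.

ash elm cedar fern sage lime fir rose rye iris pear bay fig teak

Level-order visits nodes level by level from the root, left to right within each level.
Level 0: ash
Level 1: elm, cedar
Level 2: fern, sage, lime
Level 3: fir, rose, rye, iris
Level 4: pear, bay, fig
Level 5: teak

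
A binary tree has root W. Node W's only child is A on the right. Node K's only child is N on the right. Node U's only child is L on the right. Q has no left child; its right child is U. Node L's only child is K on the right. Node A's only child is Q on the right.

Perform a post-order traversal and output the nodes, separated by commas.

Post-order visits the left subtree, then the right subtree, then the node.
At W: no left child.
At W: go right to A.
  At A: no left child.
  At A: go right to Q.
    At Q: no left child.
    At Q: go right to U.
      At U: no left child.
      At U: go right to L.
        At L: no left child.
        At L: go right to K.
          At K: no left child.
          At K: go right to N.
            N is a leaf — visit N.
          Visit K.
        Visit L.
      Visit U.
    Visit Q.
  Visit A.
Visit W.

N, K, L, U, Q, A, W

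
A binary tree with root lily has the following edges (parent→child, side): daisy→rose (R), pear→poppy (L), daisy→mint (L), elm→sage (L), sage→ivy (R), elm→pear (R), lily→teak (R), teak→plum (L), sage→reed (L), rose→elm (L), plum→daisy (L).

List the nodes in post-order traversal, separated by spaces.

mint reed ivy sage poppy pear elm rose daisy plum teak lily

Post-order visits the left subtree, then the right subtree, then the node.
At lily: no left child.
At lily: go right to teak.
  At teak: go left to plum.
    At plum: go left to daisy.
      At daisy: go left to mint.
        mint is a leaf — visit mint.
      At daisy: go right to rose.
        At rose: go left to elm.
          At elm: go left to sage.
            At sage: go left to reed.
              reed is a leaf — visit reed.
            At sage: go right to ivy.
              ivy is a leaf — visit ivy.
            Visit sage.
          At elm: go right to pear.
            At pear: go left to poppy.
              poppy is a leaf — visit poppy.
            At pear: no right child.
            Visit pear.
          Visit elm.
        At rose: no right child.
        Visit rose.
      Visit daisy.
    At plum: no right child.
    Visit plum.
  At teak: no right child.
  Visit teak.
Visit lily.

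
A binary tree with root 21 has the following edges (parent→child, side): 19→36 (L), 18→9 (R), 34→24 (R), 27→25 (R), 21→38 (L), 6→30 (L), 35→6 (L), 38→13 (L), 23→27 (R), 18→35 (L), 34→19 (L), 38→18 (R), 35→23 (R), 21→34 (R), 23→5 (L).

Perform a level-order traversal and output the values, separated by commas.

21, 38, 34, 13, 18, 19, 24, 35, 9, 36, 6, 23, 30, 5, 27, 25

Level-order visits nodes level by level from the root, left to right within each level.
Level 0: 21
Level 1: 38, 34
Level 2: 13, 18, 19, 24
Level 3: 35, 9, 36
Level 4: 6, 23
Level 5: 30, 5, 27
Level 6: 25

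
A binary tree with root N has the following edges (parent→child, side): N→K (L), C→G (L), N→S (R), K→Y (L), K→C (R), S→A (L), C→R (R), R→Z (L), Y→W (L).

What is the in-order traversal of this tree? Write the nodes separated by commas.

W, Y, K, G, C, Z, R, N, A, S

In-order visits the left subtree, then the node, then the right subtree.
At N: go left to K.
  At K: go left to Y.
    At Y: go left to W.
      W is a leaf — visit W.
    Visit Y.
    At Y: no right child.
  Visit K.
  At K: go right to C.
    At C: go left to G.
      G is a leaf — visit G.
    Visit C.
    At C: go right to R.
      At R: go left to Z.
        Z is a leaf — visit Z.
      Visit R.
      At R: no right child.
Visit N.
At N: go right to S.
  At S: go left to A.
    A is a leaf — visit A.
  Visit S.
  At S: no right child.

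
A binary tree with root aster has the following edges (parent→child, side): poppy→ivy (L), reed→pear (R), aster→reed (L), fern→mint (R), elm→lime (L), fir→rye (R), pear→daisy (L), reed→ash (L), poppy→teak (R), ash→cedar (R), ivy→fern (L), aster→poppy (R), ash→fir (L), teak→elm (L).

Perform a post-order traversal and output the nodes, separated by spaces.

Post-order visits the left subtree, then the right subtree, then the node.
At aster: go left to reed.
  At reed: go left to ash.
    At ash: go left to fir.
      At fir: no left child.
      At fir: go right to rye.
        rye is a leaf — visit rye.
      Visit fir.
    At ash: go right to cedar.
      cedar is a leaf — visit cedar.
    Visit ash.
  At reed: go right to pear.
    At pear: go left to daisy.
      daisy is a leaf — visit daisy.
    At pear: no right child.
    Visit pear.
  Visit reed.
At aster: go right to poppy.
  At poppy: go left to ivy.
    At ivy: go left to fern.
      At fern: no left child.
      At fern: go right to mint.
        mint is a leaf — visit mint.
      Visit fern.
    At ivy: no right child.
    Visit ivy.
  At poppy: go right to teak.
    At teak: go left to elm.
      At elm: go left to lime.
        lime is a leaf — visit lime.
      At elm: no right child.
      Visit elm.
    At teak: no right child.
    Visit teak.
  Visit poppy.
Visit aster.

rye fir cedar ash daisy pear reed mint fern ivy lime elm teak poppy aster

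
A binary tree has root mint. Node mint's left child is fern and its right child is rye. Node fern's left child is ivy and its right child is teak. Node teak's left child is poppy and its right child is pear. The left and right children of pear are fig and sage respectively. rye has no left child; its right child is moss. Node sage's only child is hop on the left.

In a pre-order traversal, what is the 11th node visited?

Pre-order visits the node, then its left subtree, then its right subtree.
Visit mint.
At mint: go left to fern.
  Visit fern.
  At fern: go left to ivy.
    ivy is a leaf — visit ivy.
  At fern: go right to teak.
    Visit teak.
    At teak: go left to poppy.
      poppy is a leaf — visit poppy.
    At teak: go right to pear.
      Visit pear.
      At pear: go left to fig.
        fig is a leaf — visit fig.
      At pear: go right to sage.
        Visit sage.
        At sage: go left to hop.
          hop is a leaf — visit hop.
        At sage: no right child.
At mint: go right to rye.
  Visit rye.
  At rye: no left child.
  At rye: go right to moss.
    moss is a leaf — visit moss.
Full pre-order sequence: mint, fern, ivy, teak, poppy, pear, fig, sage, hop, rye, moss.

moss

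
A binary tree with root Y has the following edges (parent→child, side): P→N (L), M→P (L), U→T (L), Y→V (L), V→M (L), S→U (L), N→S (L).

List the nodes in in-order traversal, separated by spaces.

T U S N P M V Y

In-order visits the left subtree, then the node, then the right subtree.
At Y: go left to V.
  At V: go left to M.
    At M: go left to P.
      At P: go left to N.
        At N: go left to S.
          At S: go left to U.
            At U: go left to T.
              T is a leaf — visit T.
            Visit U.
            At U: no right child.
          Visit S.
          At S: no right child.
        Visit N.
        At N: no right child.
      Visit P.
      At P: no right child.
    Visit M.
    At M: no right child.
  Visit V.
  At V: no right child.
Visit Y.
At Y: no right child.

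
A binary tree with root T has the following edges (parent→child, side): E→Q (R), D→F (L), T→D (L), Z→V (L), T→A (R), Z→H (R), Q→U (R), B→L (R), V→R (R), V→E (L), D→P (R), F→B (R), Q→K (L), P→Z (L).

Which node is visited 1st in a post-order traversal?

Post-order visits the left subtree, then the right subtree, then the node.
At T: go left to D.
  At D: go left to F.
    At F: no left child.
    At F: go right to B.
      At B: no left child.
      At B: go right to L.
        L is a leaf — visit L.
      Visit B.
    Visit F.
  At D: go right to P.
    At P: go left to Z.
      At Z: go left to V.
        At V: go left to E.
          At E: no left child.
          At E: go right to Q.
            At Q: go left to K.
              K is a leaf — visit K.
            At Q: go right to U.
              U is a leaf — visit U.
            Visit Q.
          Visit E.
        At V: go right to R.
          R is a leaf — visit R.
        Visit V.
      At Z: go right to H.
        H is a leaf — visit H.
      Visit Z.
    At P: no right child.
    Visit P.
  Visit D.
At T: go right to A.
  A is a leaf — visit A.
Visit T.
Full post-order sequence: L, B, F, K, U, Q, E, R, V, H, Z, P, D, A, T.

L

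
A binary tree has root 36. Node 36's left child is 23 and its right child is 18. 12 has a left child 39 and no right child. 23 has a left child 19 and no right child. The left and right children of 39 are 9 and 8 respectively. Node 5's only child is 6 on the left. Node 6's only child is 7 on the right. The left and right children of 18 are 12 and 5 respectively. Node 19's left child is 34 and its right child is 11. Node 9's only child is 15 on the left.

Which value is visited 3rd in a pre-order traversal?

Pre-order visits the node, then its left subtree, then its right subtree.
Visit 36.
At 36: go left to 23.
  Visit 23.
  At 23: go left to 19.
    Visit 19.
    At 19: go left to 34.
      34 is a leaf — visit 34.
    At 19: go right to 11.
      11 is a leaf — visit 11.
  At 23: no right child.
At 36: go right to 18.
  Visit 18.
  At 18: go left to 12.
    Visit 12.
    At 12: go left to 39.
      Visit 39.
      At 39: go left to 9.
        Visit 9.
        At 9: go left to 15.
          15 is a leaf — visit 15.
        At 9: no right child.
      At 39: go right to 8.
        8 is a leaf — visit 8.
    At 12: no right child.
  At 18: go right to 5.
    Visit 5.
    At 5: go left to 6.
      Visit 6.
      At 6: no left child.
      At 6: go right to 7.
        7 is a leaf — visit 7.
    At 5: no right child.
Full pre-order sequence: 36, 23, 19, 34, 11, 18, 12, 39, 9, 15, 8, 5, 6, 7.

19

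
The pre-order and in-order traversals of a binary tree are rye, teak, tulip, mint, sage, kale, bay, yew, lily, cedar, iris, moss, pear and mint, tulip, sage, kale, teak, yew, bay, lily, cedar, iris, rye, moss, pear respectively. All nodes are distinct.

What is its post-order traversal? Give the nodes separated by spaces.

The first element of pre-order is the root; it splits in-order into left and right subtrees.
Root rye: left subtree has 10 nodes {mint, tulip, sage, kale, teak, yew, bay, lily, cedar, iris}, right has 2 {moss, pear}.
  Root teak: left subtree has 4 nodes {mint, tulip, sage, kale}, right has 5 {yew, bay, lily, cedar, iris}.
    Root tulip: left subtree has 1 node {mint}, right has 2 {sage, kale}.
      Root sage: left subtree has 0 nodes { }, right has 1 {kale}.
    Root bay: left subtree has 1 node {yew}, right has 3 {lily, cedar, iris}.
      Root lily: left subtree has 0 nodes { }, right has 2 {cedar, iris}.
        Root cedar: left subtree has 0 nodes { }, right has 1 {iris}.
  Root moss: left subtree has 0 nodes { }, right has 1 {pear}.

mint kale sage tulip yew iris cedar lily bay teak pear moss rye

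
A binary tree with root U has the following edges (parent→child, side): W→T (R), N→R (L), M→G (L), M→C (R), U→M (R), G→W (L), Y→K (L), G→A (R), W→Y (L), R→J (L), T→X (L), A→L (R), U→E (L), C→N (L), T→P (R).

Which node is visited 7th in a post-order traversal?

W

Post-order visits the left subtree, then the right subtree, then the node.
At U: go left to E.
  E is a leaf — visit E.
At U: go right to M.
  At M: go left to G.
    At G: go left to W.
      At W: go left to Y.
        At Y: go left to K.
          K is a leaf — visit K.
        At Y: no right child.
        Visit Y.
      At W: go right to T.
        At T: go left to X.
          X is a leaf — visit X.
        At T: go right to P.
          P is a leaf — visit P.
        Visit T.
      Visit W.
    At G: go right to A.
      At A: no left child.
      At A: go right to L.
        L is a leaf — visit L.
      Visit A.
    Visit G.
  At M: go right to C.
    At C: go left to N.
      At N: go left to R.
        At R: go left to J.
          J is a leaf — visit J.
        At R: no right child.
        Visit R.
      At N: no right child.
      Visit N.
    At C: no right child.
    Visit C.
  Visit M.
Visit U.
Full post-order sequence: E, K, Y, X, P, T, W, L, A, G, J, R, N, C, M, U.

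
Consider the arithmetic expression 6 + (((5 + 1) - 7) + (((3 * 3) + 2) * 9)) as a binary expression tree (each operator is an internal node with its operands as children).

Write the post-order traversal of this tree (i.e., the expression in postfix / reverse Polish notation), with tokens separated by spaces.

Post-order on an expression tree gives postfix notation: for each operator, emit left operand, right operand, then the operator.

6 5 1 + 7 - 3 3 * 2 + 9 * + +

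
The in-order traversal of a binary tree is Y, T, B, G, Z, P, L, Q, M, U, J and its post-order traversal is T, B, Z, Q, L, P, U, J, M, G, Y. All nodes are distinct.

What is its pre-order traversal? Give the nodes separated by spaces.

Y G B T M P Z L Q J U

The last element of post-order is the root; it splits in-order into left and right subtrees.
Root Y: left subtree has 0 nodes { }, right has 10 {T, B, G, Z, P, L, Q, M, U, J}.
  Root G: left subtree has 2 nodes {T, B}, right has 7 {Z, P, L, Q, M, U, J}.
    Root B: left subtree has 1 node {T}, right has 0 { }.
    Root M: left subtree has 4 nodes {Z, P, L, Q}, right has 2 {U, J}.
      Root P: left subtree has 1 node {Z}, right has 2 {L, Q}.
        Root L: left subtree has 0 nodes { }, right has 1 {Q}.
      Root J: left subtree has 1 node {U}, right has 0 { }.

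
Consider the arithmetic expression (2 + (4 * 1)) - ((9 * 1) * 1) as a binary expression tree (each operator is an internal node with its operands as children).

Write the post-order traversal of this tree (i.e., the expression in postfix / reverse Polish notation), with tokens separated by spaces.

Post-order on an expression tree gives postfix notation: for each operator, emit left operand, right operand, then the operator.

2 4 1 * + 9 1 * 1 * -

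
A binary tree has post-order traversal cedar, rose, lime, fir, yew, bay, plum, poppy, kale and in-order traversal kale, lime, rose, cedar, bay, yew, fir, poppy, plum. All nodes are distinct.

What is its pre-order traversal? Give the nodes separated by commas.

The last element of post-order is the root; it splits in-order into left and right subtrees.
Root kale: left subtree has 0 nodes { }, right has 8 {lime, rose, cedar, bay, yew, fir, poppy, plum}.
  Root poppy: left subtree has 6 nodes {lime, rose, cedar, bay, yew, fir}, right has 1 {plum}.
    Root bay: left subtree has 3 nodes {lime, rose, cedar}, right has 2 {yew, fir}.
      Root lime: left subtree has 0 nodes { }, right has 2 {rose, cedar}.
        Root rose: left subtree has 0 nodes { }, right has 1 {cedar}.
      Root yew: left subtree has 0 nodes { }, right has 1 {fir}.

kale, poppy, bay, lime, rose, cedar, yew, fir, plum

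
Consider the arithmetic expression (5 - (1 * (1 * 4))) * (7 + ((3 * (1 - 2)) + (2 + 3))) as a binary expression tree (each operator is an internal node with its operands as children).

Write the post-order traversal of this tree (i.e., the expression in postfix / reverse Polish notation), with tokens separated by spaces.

5 1 1 4 * * - 7 3 1 2 - * 2 3 + + + *

Post-order on an expression tree gives postfix notation: for each operator, emit left operand, right operand, then the operator.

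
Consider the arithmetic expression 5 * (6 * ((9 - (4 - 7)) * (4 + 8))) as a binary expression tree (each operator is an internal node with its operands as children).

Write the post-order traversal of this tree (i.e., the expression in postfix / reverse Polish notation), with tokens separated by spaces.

5 6 9 4 7 - - 4 8 + * * *

Post-order on an expression tree gives postfix notation: for each operator, emit left operand, right operand, then the operator.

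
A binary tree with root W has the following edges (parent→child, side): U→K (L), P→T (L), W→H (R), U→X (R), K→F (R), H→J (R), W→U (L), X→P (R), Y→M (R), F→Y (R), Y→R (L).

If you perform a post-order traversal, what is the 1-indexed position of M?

Post-order visits the left subtree, then the right subtree, then the node.
At W: go left to U.
  At U: go left to K.
    At K: no left child.
    At K: go right to F.
      At F: no left child.
      At F: go right to Y.
        At Y: go left to R.
          R is a leaf — visit R.
        At Y: go right to M.
          M is a leaf — visit M.
        Visit Y.
      Visit F.
    Visit K.
  At U: go right to X.
    At X: no left child.
    At X: go right to P.
      At P: go left to T.
        T is a leaf — visit T.
      At P: no right child.
      Visit P.
    Visit X.
  Visit U.
At W: go right to H.
  At H: no left child.
  At H: go right to J.
    J is a leaf — visit J.
  Visit H.
Visit W.
Full post-order sequence: R, M, Y, F, K, T, P, X, U, J, H, W.

2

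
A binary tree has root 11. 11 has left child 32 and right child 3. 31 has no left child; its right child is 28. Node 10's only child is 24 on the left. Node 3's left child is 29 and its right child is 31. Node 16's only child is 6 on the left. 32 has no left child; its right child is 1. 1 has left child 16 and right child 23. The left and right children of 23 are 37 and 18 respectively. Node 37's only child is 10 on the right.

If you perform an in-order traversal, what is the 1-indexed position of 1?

In-order visits the left subtree, then the node, then the right subtree.
At 11: go left to 32.
  At 32: no left child.
  Visit 32.
  At 32: go right to 1.
    At 1: go left to 16.
      At 16: go left to 6.
        6 is a leaf — visit 6.
      Visit 16.
      At 16: no right child.
    Visit 1.
    At 1: go right to 23.
      At 23: go left to 37.
        At 37: no left child.
        Visit 37.
        At 37: go right to 10.
          At 10: go left to 24.
            24 is a leaf — visit 24.
          Visit 10.
          At 10: no right child.
      Visit 23.
      At 23: go right to 18.
        18 is a leaf — visit 18.
Visit 11.
At 11: go right to 3.
  At 3: go left to 29.
    29 is a leaf — visit 29.
  Visit 3.
  At 3: go right to 31.
    At 31: no left child.
    Visit 31.
    At 31: go right to 28.
      28 is a leaf — visit 28.
Full in-order sequence: 32, 6, 16, 1, 37, 24, 10, 23, 18, 11, 29, 3, 31, 28.

4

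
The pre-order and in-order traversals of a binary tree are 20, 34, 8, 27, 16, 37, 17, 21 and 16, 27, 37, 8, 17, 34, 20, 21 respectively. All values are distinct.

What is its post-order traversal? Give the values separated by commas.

The first element of pre-order is the root; it splits in-order into left and right subtrees.
Root 20: left subtree has 6 nodes {16, 27, 37, 8, 17, 34}, right has 1 {21}.
  Root 34: left subtree has 5 nodes {16, 27, 37, 8, 17}, right has 0 { }.
    Root 8: left subtree has 3 nodes {16, 27, 37}, right has 1 {17}.
      Root 27: left subtree has 1 node {16}, right has 1 {37}.

16, 37, 27, 17, 8, 34, 21, 20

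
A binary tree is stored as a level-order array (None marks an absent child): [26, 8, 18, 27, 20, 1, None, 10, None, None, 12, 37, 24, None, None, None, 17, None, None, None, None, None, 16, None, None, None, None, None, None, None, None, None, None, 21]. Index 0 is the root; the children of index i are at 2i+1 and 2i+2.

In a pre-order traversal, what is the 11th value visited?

1

Pre-order visits the node, then its left subtree, then its right subtree.
Visit 26.
At 26: go left to 8.
  Visit 8.
  At 8: go left to 27.
    Visit 27.
    At 27: go left to 10.
      Visit 10.
      At 10: no left child.
      At 10: go right to 17.
        Visit 17.
        At 17: go left to 21.
          21 is a leaf — visit 21.
        At 17: no right child.
    At 27: no right child.
  At 8: go right to 20.
    Visit 20.
    At 20: no left child.
    At 20: go right to 12.
      Visit 12.
      At 12: no left child.
      At 12: go right to 16.
        16 is a leaf — visit 16.
At 26: go right to 18.
  Visit 18.
  At 18: go left to 1.
    Visit 1.
    At 1: go left to 37.
      37 is a leaf — visit 37.
    At 1: go right to 24.
      24 is a leaf — visit 24.
  At 18: no right child.
Full pre-order sequence: 26, 8, 27, 10, 17, 21, 20, 12, 16, 18, 1, 37, 24.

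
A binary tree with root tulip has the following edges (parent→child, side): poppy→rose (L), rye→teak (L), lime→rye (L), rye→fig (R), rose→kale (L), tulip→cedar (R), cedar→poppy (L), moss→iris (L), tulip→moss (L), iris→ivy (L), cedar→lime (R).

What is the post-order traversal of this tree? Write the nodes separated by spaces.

Post-order visits the left subtree, then the right subtree, then the node.
At tulip: go left to moss.
  At moss: go left to iris.
    At iris: go left to ivy.
      ivy is a leaf — visit ivy.
    At iris: no right child.
    Visit iris.
  At moss: no right child.
  Visit moss.
At tulip: go right to cedar.
  At cedar: go left to poppy.
    At poppy: go left to rose.
      At rose: go left to kale.
        kale is a leaf — visit kale.
      At rose: no right child.
      Visit rose.
    At poppy: no right child.
    Visit poppy.
  At cedar: go right to lime.
    At lime: go left to rye.
      At rye: go left to teak.
        teak is a leaf — visit teak.
      At rye: go right to fig.
        fig is a leaf — visit fig.
      Visit rye.
    At lime: no right child.
    Visit lime.
  Visit cedar.
Visit tulip.

ivy iris moss kale rose poppy teak fig rye lime cedar tulip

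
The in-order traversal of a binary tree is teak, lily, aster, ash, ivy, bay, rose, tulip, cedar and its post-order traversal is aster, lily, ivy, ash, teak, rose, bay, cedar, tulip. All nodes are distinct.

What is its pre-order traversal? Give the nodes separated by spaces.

tulip bay teak ash lily aster ivy rose cedar

The last element of post-order is the root; it splits in-order into left and right subtrees.
Root tulip: left subtree has 7 nodes {teak, lily, aster, ash, ivy, bay, rose}, right has 1 {cedar}.
  Root bay: left subtree has 5 nodes {teak, lily, aster, ash, ivy}, right has 1 {rose}.
    Root teak: left subtree has 0 nodes { }, right has 4 {lily, aster, ash, ivy}.
      Root ash: left subtree has 2 nodes {lily, aster}, right has 1 {ivy}.
        Root lily: left subtree has 0 nodes { }, right has 1 {aster}.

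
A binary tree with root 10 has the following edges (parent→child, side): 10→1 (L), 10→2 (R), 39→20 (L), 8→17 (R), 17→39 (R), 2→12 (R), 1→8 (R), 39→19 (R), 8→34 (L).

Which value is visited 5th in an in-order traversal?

In-order visits the left subtree, then the node, then the right subtree.
At 10: go left to 1.
  At 1: no left child.
  Visit 1.
  At 1: go right to 8.
    At 8: go left to 34.
      34 is a leaf — visit 34.
    Visit 8.
    At 8: go right to 17.
      At 17: no left child.
      Visit 17.
      At 17: go right to 39.
        At 39: go left to 20.
          20 is a leaf — visit 20.
        Visit 39.
        At 39: go right to 19.
          19 is a leaf — visit 19.
Visit 10.
At 10: go right to 2.
  At 2: no left child.
  Visit 2.
  At 2: go right to 12.
    12 is a leaf — visit 12.
Full in-order sequence: 1, 34, 8, 17, 20, 39, 19, 10, 2, 12.

20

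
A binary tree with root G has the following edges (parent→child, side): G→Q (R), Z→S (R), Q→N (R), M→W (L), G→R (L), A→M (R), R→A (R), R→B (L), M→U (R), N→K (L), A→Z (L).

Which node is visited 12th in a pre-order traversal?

Pre-order visits the node, then its left subtree, then its right subtree.
Visit G.
At G: go left to R.
  Visit R.
  At R: go left to B.
    B is a leaf — visit B.
  At R: go right to A.
    Visit A.
    At A: go left to Z.
      Visit Z.
      At Z: no left child.
      At Z: go right to S.
        S is a leaf — visit S.
    At A: go right to M.
      Visit M.
      At M: go left to W.
        W is a leaf — visit W.
      At M: go right to U.
        U is a leaf — visit U.
At G: go right to Q.
  Visit Q.
  At Q: no left child.
  At Q: go right to N.
    Visit N.
    At N: go left to K.
      K is a leaf — visit K.
    At N: no right child.
Full pre-order sequence: G, R, B, A, Z, S, M, W, U, Q, N, K.

K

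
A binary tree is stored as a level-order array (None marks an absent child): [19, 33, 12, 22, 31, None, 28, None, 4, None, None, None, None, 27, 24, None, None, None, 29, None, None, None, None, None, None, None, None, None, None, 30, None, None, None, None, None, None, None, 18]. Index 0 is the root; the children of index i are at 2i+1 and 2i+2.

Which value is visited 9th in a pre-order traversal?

Pre-order visits the node, then its left subtree, then its right subtree.
Visit 19.
At 19: go left to 33.
  Visit 33.
  At 33: go left to 22.
    Visit 22.
    At 22: no left child.
    At 22: go right to 4.
      Visit 4.
      At 4: no left child.
      At 4: go right to 29.
        Visit 29.
        At 29: go left to 18.
          18 is a leaf — visit 18.
        At 29: no right child.
  At 33: go right to 31.
    31 is a leaf — visit 31.
At 19: go right to 12.
  Visit 12.
  At 12: no left child.
  At 12: go right to 28.
    Visit 28.
    At 28: go left to 27.
      27 is a leaf — visit 27.
    At 28: go right to 24.
      Visit 24.
      At 24: go left to 30.
        30 is a leaf — visit 30.
      At 24: no right child.
Full pre-order sequence: 19, 33, 22, 4, 29, 18, 31, 12, 28, 27, 24, 30.

28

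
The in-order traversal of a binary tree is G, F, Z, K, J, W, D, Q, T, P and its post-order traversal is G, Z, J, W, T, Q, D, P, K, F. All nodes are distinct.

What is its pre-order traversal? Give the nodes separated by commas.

The last element of post-order is the root; it splits in-order into left and right subtrees.
Root F: left subtree has 1 node {G}, right has 8 {Z, K, J, W, D, Q, T, P}.
  Root K: left subtree has 1 node {Z}, right has 6 {J, W, D, Q, T, P}.
    Root P: left subtree has 5 nodes {J, W, D, Q, T}, right has 0 { }.
      Root D: left subtree has 2 nodes {J, W}, right has 2 {Q, T}.
        Root W: left subtree has 1 node {J}, right has 0 { }.
        Root Q: left subtree has 0 nodes { }, right has 1 {T}.

F, G, K, Z, P, D, W, J, Q, T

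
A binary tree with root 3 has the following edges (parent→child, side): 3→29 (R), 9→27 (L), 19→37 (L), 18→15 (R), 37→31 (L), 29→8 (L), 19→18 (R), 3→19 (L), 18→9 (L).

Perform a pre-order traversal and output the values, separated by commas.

3, 19, 37, 31, 18, 9, 27, 15, 29, 8

Pre-order visits the node, then its left subtree, then its right subtree.
Visit 3.
At 3: go left to 19.
  Visit 19.
  At 19: go left to 37.
    Visit 37.
    At 37: go left to 31.
      31 is a leaf — visit 31.
    At 37: no right child.
  At 19: go right to 18.
    Visit 18.
    At 18: go left to 9.
      Visit 9.
      At 9: go left to 27.
        27 is a leaf — visit 27.
      At 9: no right child.
    At 18: go right to 15.
      15 is a leaf — visit 15.
At 3: go right to 29.
  Visit 29.
  At 29: go left to 8.
    8 is a leaf — visit 8.
  At 29: no right child.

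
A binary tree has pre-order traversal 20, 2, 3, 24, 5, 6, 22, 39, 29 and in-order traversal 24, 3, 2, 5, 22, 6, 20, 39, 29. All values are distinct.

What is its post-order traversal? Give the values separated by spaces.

24 3 22 6 5 2 29 39 20

The first element of pre-order is the root; it splits in-order into left and right subtrees.
Root 20: left subtree has 6 nodes {24, 3, 2, 5, 22, 6}, right has 2 {39, 29}.
  Root 2: left subtree has 2 nodes {24, 3}, right has 3 {5, 22, 6}.
    Root 3: left subtree has 1 node {24}, right has 0 { }.
    Root 5: left subtree has 0 nodes { }, right has 2 {22, 6}.
      Root 6: left subtree has 1 node {22}, right has 0 { }.
  Root 39: left subtree has 0 nodes { }, right has 1 {29}.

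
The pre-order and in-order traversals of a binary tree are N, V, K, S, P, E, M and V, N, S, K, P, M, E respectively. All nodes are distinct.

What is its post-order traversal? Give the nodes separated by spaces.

The first element of pre-order is the root; it splits in-order into left and right subtrees.
Root N: left subtree has 1 node {V}, right has 5 {S, K, P, M, E}.
  Root K: left subtree has 1 node {S}, right has 3 {P, M, E}.
    Root P: left subtree has 0 nodes { }, right has 2 {M, E}.
      Root E: left subtree has 1 node {M}, right has 0 { }.

V S M E P K N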